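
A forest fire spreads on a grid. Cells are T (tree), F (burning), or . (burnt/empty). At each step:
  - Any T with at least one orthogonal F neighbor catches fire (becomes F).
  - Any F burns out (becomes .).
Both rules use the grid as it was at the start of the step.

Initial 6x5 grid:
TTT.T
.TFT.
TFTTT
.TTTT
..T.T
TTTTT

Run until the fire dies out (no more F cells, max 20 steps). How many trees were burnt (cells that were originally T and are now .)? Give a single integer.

Step 1: +6 fires, +2 burnt (F count now 6)
Step 2: +3 fires, +6 burnt (F count now 3)
Step 3: +4 fires, +3 burnt (F count now 4)
Step 4: +2 fires, +4 burnt (F count now 2)
Step 5: +3 fires, +2 burnt (F count now 3)
Step 6: +2 fires, +3 burnt (F count now 2)
Step 7: +0 fires, +2 burnt (F count now 0)
Fire out after step 7
Initially T: 21, now '.': 29
Total burnt (originally-T cells now '.'): 20

Answer: 20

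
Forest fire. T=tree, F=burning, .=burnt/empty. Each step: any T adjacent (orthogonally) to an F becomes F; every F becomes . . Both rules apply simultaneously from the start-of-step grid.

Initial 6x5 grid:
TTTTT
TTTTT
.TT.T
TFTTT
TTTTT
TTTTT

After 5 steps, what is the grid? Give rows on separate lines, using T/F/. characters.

Step 1: 4 trees catch fire, 1 burn out
  TTTTT
  TTTTT
  .FT.T
  F.FTT
  TFTTT
  TTTTT
Step 2: 6 trees catch fire, 4 burn out
  TTTTT
  TFTTT
  ..F.T
  ...FT
  F.FTT
  TFTTT
Step 3: 7 trees catch fire, 6 burn out
  TFTTT
  F.FTT
  ....T
  ....F
  ...FT
  F.FTT
Step 4: 6 trees catch fire, 7 burn out
  F.FTT
  ...FT
  ....F
  .....
  ....F
  ...FT
Step 5: 3 trees catch fire, 6 burn out
  ...FT
  ....F
  .....
  .....
  .....
  ....F

...FT
....F
.....
.....
.....
....F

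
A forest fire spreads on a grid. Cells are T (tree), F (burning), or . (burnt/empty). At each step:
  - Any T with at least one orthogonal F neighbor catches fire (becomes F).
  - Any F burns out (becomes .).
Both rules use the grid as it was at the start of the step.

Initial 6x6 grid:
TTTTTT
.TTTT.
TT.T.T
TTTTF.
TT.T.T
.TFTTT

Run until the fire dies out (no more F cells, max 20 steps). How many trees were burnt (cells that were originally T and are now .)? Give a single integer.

Step 1: +3 fires, +2 burnt (F count now 3)
Step 2: +5 fires, +3 burnt (F count now 5)
Step 3: +4 fires, +5 burnt (F count now 4)
Step 4: +6 fires, +4 burnt (F count now 6)
Step 5: +4 fires, +6 burnt (F count now 4)
Step 6: +2 fires, +4 burnt (F count now 2)
Step 7: +1 fires, +2 burnt (F count now 1)
Step 8: +0 fires, +1 burnt (F count now 0)
Fire out after step 8
Initially T: 26, now '.': 35
Total burnt (originally-T cells now '.'): 25

Answer: 25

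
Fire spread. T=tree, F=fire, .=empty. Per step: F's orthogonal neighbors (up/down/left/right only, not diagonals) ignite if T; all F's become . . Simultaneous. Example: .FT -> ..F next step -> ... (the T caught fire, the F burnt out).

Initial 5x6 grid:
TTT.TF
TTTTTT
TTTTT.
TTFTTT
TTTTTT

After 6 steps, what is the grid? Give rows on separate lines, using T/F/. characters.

Step 1: 6 trees catch fire, 2 burn out
  TTT.F.
  TTTTTF
  TTFTT.
  TF.FTT
  TTFTTT
Step 2: 8 trees catch fire, 6 burn out
  TTT...
  TTFTF.
  TF.FT.
  F...FT
  TF.FTT
Step 3: 8 trees catch fire, 8 burn out
  TTF...
  TF.F..
  F...F.
  .....F
  F...FT
Step 4: 3 trees catch fire, 8 burn out
  TF....
  F.....
  ......
  ......
  .....F
Step 5: 1 trees catch fire, 3 burn out
  F.....
  ......
  ......
  ......
  ......
Step 6: 0 trees catch fire, 1 burn out
  ......
  ......
  ......
  ......
  ......

......
......
......
......
......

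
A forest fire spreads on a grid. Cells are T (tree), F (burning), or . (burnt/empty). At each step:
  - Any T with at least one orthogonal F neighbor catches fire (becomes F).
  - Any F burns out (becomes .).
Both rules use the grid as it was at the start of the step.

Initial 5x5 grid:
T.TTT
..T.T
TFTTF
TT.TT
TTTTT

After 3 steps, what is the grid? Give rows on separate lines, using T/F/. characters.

Step 1: 6 trees catch fire, 2 burn out
  T.TTT
  ..T.F
  F.FF.
  TF.TF
  TTTTT
Step 2: 6 trees catch fire, 6 burn out
  T.TTF
  ..F..
  .....
  F..F.
  TFTTF
Step 3: 5 trees catch fire, 6 burn out
  T.FF.
  .....
  .....
  .....
  F.FF.

T.FF.
.....
.....
.....
F.FF.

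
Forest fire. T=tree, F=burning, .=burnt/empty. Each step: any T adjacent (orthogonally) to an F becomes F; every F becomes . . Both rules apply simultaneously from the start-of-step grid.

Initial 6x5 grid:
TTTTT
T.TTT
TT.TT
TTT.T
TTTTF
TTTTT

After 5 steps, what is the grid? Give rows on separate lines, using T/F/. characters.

Step 1: 3 trees catch fire, 1 burn out
  TTTTT
  T.TTT
  TT.TT
  TTT.F
  TTTF.
  TTTTF
Step 2: 3 trees catch fire, 3 burn out
  TTTTT
  T.TTT
  TT.TF
  TTT..
  TTF..
  TTTF.
Step 3: 5 trees catch fire, 3 burn out
  TTTTT
  T.TTF
  TT.F.
  TTF..
  TF...
  TTF..
Step 4: 5 trees catch fire, 5 burn out
  TTTTF
  T.TF.
  TT...
  TF...
  F....
  TF...
Step 5: 5 trees catch fire, 5 burn out
  TTTF.
  T.F..
  TF...
  F....
  .....
  F....

TTTF.
T.F..
TF...
F....
.....
F....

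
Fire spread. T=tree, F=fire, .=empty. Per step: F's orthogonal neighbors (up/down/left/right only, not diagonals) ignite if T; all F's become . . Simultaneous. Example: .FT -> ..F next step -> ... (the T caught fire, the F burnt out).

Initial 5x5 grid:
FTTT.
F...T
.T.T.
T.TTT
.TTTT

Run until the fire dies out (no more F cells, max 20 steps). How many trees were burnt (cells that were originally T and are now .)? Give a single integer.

Answer: 3

Derivation:
Step 1: +1 fires, +2 burnt (F count now 1)
Step 2: +1 fires, +1 burnt (F count now 1)
Step 3: +1 fires, +1 burnt (F count now 1)
Step 4: +0 fires, +1 burnt (F count now 0)
Fire out after step 4
Initially T: 14, now '.': 14
Total burnt (originally-T cells now '.'): 3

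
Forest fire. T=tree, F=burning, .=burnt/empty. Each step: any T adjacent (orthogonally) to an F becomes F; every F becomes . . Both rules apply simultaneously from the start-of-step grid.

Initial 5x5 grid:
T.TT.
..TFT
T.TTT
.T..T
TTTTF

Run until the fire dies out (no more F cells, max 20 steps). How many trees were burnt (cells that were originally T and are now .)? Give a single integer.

Step 1: +6 fires, +2 burnt (F count now 6)
Step 2: +4 fires, +6 burnt (F count now 4)
Step 3: +1 fires, +4 burnt (F count now 1)
Step 4: +2 fires, +1 burnt (F count now 2)
Step 5: +0 fires, +2 burnt (F count now 0)
Fire out after step 5
Initially T: 15, now '.': 23
Total burnt (originally-T cells now '.'): 13

Answer: 13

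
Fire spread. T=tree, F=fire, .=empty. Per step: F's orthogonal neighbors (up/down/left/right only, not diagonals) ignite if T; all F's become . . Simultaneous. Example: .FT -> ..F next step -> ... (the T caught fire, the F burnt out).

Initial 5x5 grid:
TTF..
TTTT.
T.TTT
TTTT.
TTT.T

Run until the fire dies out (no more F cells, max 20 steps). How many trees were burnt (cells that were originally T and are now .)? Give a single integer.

Step 1: +2 fires, +1 burnt (F count now 2)
Step 2: +4 fires, +2 burnt (F count now 4)
Step 3: +3 fires, +4 burnt (F count now 3)
Step 4: +5 fires, +3 burnt (F count now 5)
Step 5: +2 fires, +5 burnt (F count now 2)
Step 6: +1 fires, +2 burnt (F count now 1)
Step 7: +0 fires, +1 burnt (F count now 0)
Fire out after step 7
Initially T: 18, now '.': 24
Total burnt (originally-T cells now '.'): 17

Answer: 17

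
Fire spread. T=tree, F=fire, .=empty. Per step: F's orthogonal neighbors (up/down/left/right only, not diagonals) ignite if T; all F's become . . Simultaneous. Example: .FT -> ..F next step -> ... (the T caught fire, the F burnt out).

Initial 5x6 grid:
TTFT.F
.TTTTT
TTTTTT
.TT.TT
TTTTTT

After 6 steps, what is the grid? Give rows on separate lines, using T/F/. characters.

Step 1: 4 trees catch fire, 2 burn out
  TF.F..
  .TFTTF
  TTTTTT
  .TT.TT
  TTTTTT
Step 2: 6 trees catch fire, 4 burn out
  F.....
  .F.FF.
  TTFTTF
  .TT.TT
  TTTTTT
Step 3: 5 trees catch fire, 6 burn out
  ......
  ......
  TF.FF.
  .TF.TF
  TTTTTT
Step 4: 5 trees catch fire, 5 burn out
  ......
  ......
  F.....
  .F..F.
  TTFTTF
Step 5: 3 trees catch fire, 5 burn out
  ......
  ......
  ......
  ......
  TF.FF.
Step 6: 1 trees catch fire, 3 burn out
  ......
  ......
  ......
  ......
  F.....

......
......
......
......
F.....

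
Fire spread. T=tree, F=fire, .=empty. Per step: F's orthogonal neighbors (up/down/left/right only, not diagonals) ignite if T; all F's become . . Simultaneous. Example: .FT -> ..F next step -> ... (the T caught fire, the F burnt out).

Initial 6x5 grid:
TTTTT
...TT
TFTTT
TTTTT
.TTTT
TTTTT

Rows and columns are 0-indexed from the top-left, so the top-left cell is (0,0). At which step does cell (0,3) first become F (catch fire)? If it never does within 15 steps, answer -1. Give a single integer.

Step 1: cell (0,3)='T' (+3 fires, +1 burnt)
Step 2: cell (0,3)='T' (+4 fires, +3 burnt)
Step 3: cell (0,3)='T' (+5 fires, +4 burnt)
Step 4: cell (0,3)='F' (+6 fires, +5 burnt)
  -> target ignites at step 4
Step 5: cell (0,3)='.' (+4 fires, +6 burnt)
Step 6: cell (0,3)='.' (+2 fires, +4 burnt)
Step 7: cell (0,3)='.' (+1 fires, +2 burnt)
Step 8: cell (0,3)='.' (+0 fires, +1 burnt)
  fire out at step 8

4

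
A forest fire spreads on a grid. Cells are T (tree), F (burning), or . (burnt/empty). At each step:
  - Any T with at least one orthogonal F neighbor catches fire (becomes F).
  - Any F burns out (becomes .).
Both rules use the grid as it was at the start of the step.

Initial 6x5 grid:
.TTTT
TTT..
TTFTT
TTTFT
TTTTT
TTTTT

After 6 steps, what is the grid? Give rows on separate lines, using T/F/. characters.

Step 1: 6 trees catch fire, 2 burn out
  .TTTT
  TTF..
  TF.FT
  TTF.F
  TTTFT
  TTTTT
Step 2: 8 trees catch fire, 6 burn out
  .TFTT
  TF...
  F...F
  TF...
  TTF.F
  TTTFT
Step 3: 7 trees catch fire, 8 burn out
  .F.FT
  F....
  .....
  F....
  TF...
  TTF.F
Step 4: 3 trees catch fire, 7 burn out
  ....F
  .....
  .....
  .....
  F....
  TF...
Step 5: 1 trees catch fire, 3 burn out
  .....
  .....
  .....
  .....
  .....
  F....
Step 6: 0 trees catch fire, 1 burn out
  .....
  .....
  .....
  .....
  .....
  .....

.....
.....
.....
.....
.....
.....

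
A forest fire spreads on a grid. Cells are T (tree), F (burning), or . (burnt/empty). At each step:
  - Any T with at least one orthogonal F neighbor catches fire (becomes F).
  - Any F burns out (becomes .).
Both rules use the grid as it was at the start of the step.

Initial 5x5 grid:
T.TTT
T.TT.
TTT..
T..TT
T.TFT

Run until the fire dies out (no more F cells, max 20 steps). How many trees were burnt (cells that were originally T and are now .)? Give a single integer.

Step 1: +3 fires, +1 burnt (F count now 3)
Step 2: +1 fires, +3 burnt (F count now 1)
Step 3: +0 fires, +1 burnt (F count now 0)
Fire out after step 3
Initially T: 16, now '.': 13
Total burnt (originally-T cells now '.'): 4

Answer: 4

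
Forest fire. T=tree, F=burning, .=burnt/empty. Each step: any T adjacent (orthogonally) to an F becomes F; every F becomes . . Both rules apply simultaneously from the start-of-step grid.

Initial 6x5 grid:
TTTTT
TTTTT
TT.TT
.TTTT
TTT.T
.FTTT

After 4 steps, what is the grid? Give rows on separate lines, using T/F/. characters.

Step 1: 2 trees catch fire, 1 burn out
  TTTTT
  TTTTT
  TT.TT
  .TTTT
  TFT.T
  ..FTT
Step 2: 4 trees catch fire, 2 burn out
  TTTTT
  TTTTT
  TT.TT
  .FTTT
  F.F.T
  ...FT
Step 3: 3 trees catch fire, 4 burn out
  TTTTT
  TTTTT
  TF.TT
  ..FTT
  ....T
  ....F
Step 4: 4 trees catch fire, 3 burn out
  TTTTT
  TFTTT
  F..TT
  ...FT
  ....F
  .....

TTTTT
TFTTT
F..TT
...FT
....F
.....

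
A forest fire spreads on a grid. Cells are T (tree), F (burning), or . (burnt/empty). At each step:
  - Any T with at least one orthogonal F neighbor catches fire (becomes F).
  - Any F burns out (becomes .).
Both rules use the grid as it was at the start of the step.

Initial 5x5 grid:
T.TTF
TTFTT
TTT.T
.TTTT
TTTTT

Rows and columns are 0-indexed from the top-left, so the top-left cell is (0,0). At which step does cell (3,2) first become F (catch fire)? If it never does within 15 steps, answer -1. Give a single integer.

Step 1: cell (3,2)='T' (+6 fires, +2 burnt)
Step 2: cell (3,2)='F' (+4 fires, +6 burnt)
  -> target ignites at step 2
Step 3: cell (3,2)='.' (+6 fires, +4 burnt)
Step 4: cell (3,2)='.' (+3 fires, +6 burnt)
Step 5: cell (3,2)='.' (+1 fires, +3 burnt)
Step 6: cell (3,2)='.' (+0 fires, +1 burnt)
  fire out at step 6

2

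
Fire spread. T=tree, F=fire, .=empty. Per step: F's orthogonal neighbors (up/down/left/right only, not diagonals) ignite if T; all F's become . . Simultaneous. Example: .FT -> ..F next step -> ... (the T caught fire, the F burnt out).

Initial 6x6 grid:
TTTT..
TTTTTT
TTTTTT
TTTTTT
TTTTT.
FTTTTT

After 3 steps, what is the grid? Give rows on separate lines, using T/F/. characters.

Step 1: 2 trees catch fire, 1 burn out
  TTTT..
  TTTTTT
  TTTTTT
  TTTTTT
  FTTTT.
  .FTTTT
Step 2: 3 trees catch fire, 2 burn out
  TTTT..
  TTTTTT
  TTTTTT
  FTTTTT
  .FTTT.
  ..FTTT
Step 3: 4 trees catch fire, 3 burn out
  TTTT..
  TTTTTT
  FTTTTT
  .FTTTT
  ..FTT.
  ...FTT

TTTT..
TTTTTT
FTTTTT
.FTTTT
..FTT.
...FTT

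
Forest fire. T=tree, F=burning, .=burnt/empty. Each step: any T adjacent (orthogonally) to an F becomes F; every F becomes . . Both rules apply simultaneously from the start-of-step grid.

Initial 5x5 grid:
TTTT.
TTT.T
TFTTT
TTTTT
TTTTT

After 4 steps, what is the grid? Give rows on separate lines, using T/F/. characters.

Step 1: 4 trees catch fire, 1 burn out
  TTTT.
  TFT.T
  F.FTT
  TFTTT
  TTTTT
Step 2: 7 trees catch fire, 4 burn out
  TFTT.
  F.F.T
  ...FT
  F.FTT
  TFTTT
Step 3: 6 trees catch fire, 7 burn out
  F.FT.
  ....T
  ....F
  ...FT
  F.FTT
Step 4: 4 trees catch fire, 6 burn out
  ...F.
  ....F
  .....
  ....F
  ...FT

...F.
....F
.....
....F
...FT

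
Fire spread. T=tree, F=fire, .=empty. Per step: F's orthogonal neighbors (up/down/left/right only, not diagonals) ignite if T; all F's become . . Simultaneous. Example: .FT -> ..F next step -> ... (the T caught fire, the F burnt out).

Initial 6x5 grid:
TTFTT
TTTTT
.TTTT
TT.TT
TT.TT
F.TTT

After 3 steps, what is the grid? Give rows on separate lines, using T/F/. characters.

Step 1: 4 trees catch fire, 2 burn out
  TF.FT
  TTFTT
  .TTTT
  TT.TT
  FT.TT
  ..TTT
Step 2: 7 trees catch fire, 4 burn out
  F...F
  TF.FT
  .TFTT
  FT.TT
  .F.TT
  ..TTT
Step 3: 5 trees catch fire, 7 burn out
  .....
  F...F
  .F.FT
  .F.TT
  ...TT
  ..TTT

.....
F...F
.F.FT
.F.TT
...TT
..TTT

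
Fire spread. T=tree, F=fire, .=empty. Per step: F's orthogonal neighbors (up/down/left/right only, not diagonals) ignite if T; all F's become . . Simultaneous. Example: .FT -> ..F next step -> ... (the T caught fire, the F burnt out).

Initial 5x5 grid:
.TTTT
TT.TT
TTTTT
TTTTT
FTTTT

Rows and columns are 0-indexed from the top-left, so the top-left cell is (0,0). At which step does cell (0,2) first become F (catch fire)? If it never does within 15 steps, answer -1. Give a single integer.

Step 1: cell (0,2)='T' (+2 fires, +1 burnt)
Step 2: cell (0,2)='T' (+3 fires, +2 burnt)
Step 3: cell (0,2)='T' (+4 fires, +3 burnt)
Step 4: cell (0,2)='T' (+4 fires, +4 burnt)
Step 5: cell (0,2)='T' (+3 fires, +4 burnt)
Step 6: cell (0,2)='F' (+3 fires, +3 burnt)
  -> target ignites at step 6
Step 7: cell (0,2)='.' (+2 fires, +3 burnt)
Step 8: cell (0,2)='.' (+1 fires, +2 burnt)
Step 9: cell (0,2)='.' (+0 fires, +1 burnt)
  fire out at step 9

6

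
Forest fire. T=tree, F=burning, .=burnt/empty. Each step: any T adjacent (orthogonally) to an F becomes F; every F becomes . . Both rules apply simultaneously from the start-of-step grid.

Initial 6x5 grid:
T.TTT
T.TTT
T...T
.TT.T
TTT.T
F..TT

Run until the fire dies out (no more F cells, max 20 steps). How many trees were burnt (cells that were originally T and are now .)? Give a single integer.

Answer: 5

Derivation:
Step 1: +1 fires, +1 burnt (F count now 1)
Step 2: +1 fires, +1 burnt (F count now 1)
Step 3: +2 fires, +1 burnt (F count now 2)
Step 4: +1 fires, +2 burnt (F count now 1)
Step 5: +0 fires, +1 burnt (F count now 0)
Fire out after step 5
Initially T: 19, now '.': 16
Total burnt (originally-T cells now '.'): 5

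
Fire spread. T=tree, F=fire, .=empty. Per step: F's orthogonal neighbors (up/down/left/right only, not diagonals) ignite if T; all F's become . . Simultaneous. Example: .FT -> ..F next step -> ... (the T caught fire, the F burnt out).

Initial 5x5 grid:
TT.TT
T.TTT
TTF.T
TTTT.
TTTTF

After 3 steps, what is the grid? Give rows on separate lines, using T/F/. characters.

Step 1: 4 trees catch fire, 2 burn out
  TT.TT
  T.FTT
  TF..T
  TTFT.
  TTTF.
Step 2: 5 trees catch fire, 4 burn out
  TT.TT
  T..FT
  F...T
  TF.F.
  TTF..
Step 3: 5 trees catch fire, 5 burn out
  TT.FT
  F...F
  ....T
  F....
  TF...

TT.FT
F...F
....T
F....
TF...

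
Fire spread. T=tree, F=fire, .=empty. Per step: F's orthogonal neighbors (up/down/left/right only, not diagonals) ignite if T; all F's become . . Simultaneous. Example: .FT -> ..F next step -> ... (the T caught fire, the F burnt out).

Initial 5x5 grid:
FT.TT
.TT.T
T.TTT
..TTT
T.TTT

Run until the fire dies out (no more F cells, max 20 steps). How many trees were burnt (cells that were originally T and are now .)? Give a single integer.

Answer: 15

Derivation:
Step 1: +1 fires, +1 burnt (F count now 1)
Step 2: +1 fires, +1 burnt (F count now 1)
Step 3: +1 fires, +1 burnt (F count now 1)
Step 4: +1 fires, +1 burnt (F count now 1)
Step 5: +2 fires, +1 burnt (F count now 2)
Step 6: +3 fires, +2 burnt (F count now 3)
Step 7: +3 fires, +3 burnt (F count now 3)
Step 8: +2 fires, +3 burnt (F count now 2)
Step 9: +1 fires, +2 burnt (F count now 1)
Step 10: +0 fires, +1 burnt (F count now 0)
Fire out after step 10
Initially T: 17, now '.': 23
Total burnt (originally-T cells now '.'): 15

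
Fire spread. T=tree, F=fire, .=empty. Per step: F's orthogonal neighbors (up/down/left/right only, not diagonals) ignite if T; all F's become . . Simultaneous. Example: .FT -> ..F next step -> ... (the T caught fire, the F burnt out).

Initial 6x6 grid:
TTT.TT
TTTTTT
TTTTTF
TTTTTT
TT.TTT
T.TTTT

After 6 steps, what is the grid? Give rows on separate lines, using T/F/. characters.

Step 1: 3 trees catch fire, 1 burn out
  TTT.TT
  TTTTTF
  TTTTF.
  TTTTTF
  TT.TTT
  T.TTTT
Step 2: 5 trees catch fire, 3 burn out
  TTT.TF
  TTTTF.
  TTTF..
  TTTTF.
  TT.TTF
  T.TTTT
Step 3: 6 trees catch fire, 5 burn out
  TTT.F.
  TTTF..
  TTF...
  TTTF..
  TT.TF.
  T.TTTF
Step 4: 5 trees catch fire, 6 burn out
  TTT...
  TTF...
  TF....
  TTF...
  TT.F..
  T.TTF.
Step 5: 5 trees catch fire, 5 burn out
  TTF...
  TF....
  F.....
  TF....
  TT....
  T.TF..
Step 6: 5 trees catch fire, 5 burn out
  TF....
  F.....
  ......
  F.....
  TF....
  T.F...

TF....
F.....
......
F.....
TF....
T.F...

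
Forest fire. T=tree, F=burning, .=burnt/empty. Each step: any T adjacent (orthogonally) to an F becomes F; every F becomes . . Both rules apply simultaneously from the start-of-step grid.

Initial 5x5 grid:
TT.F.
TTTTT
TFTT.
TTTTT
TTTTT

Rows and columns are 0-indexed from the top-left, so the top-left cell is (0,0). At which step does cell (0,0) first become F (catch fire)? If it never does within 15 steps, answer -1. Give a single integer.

Step 1: cell (0,0)='T' (+5 fires, +2 burnt)
Step 2: cell (0,0)='T' (+8 fires, +5 burnt)
Step 3: cell (0,0)='F' (+4 fires, +8 burnt)
  -> target ignites at step 3
Step 4: cell (0,0)='.' (+2 fires, +4 burnt)
Step 5: cell (0,0)='.' (+1 fires, +2 burnt)
Step 6: cell (0,0)='.' (+0 fires, +1 burnt)
  fire out at step 6

3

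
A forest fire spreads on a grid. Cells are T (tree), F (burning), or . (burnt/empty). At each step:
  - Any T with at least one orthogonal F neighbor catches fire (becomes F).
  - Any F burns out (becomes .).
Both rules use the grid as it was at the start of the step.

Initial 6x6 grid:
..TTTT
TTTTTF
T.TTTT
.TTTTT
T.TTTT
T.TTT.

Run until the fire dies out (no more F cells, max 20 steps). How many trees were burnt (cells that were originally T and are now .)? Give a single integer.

Step 1: +3 fires, +1 burnt (F count now 3)
Step 2: +4 fires, +3 burnt (F count now 4)
Step 3: +5 fires, +4 burnt (F count now 5)
Step 4: +5 fires, +5 burnt (F count now 5)
Step 5: +4 fires, +5 burnt (F count now 4)
Step 6: +4 fires, +4 burnt (F count now 4)
Step 7: +1 fires, +4 burnt (F count now 1)
Step 8: +0 fires, +1 burnt (F count now 0)
Fire out after step 8
Initially T: 28, now '.': 34
Total burnt (originally-T cells now '.'): 26

Answer: 26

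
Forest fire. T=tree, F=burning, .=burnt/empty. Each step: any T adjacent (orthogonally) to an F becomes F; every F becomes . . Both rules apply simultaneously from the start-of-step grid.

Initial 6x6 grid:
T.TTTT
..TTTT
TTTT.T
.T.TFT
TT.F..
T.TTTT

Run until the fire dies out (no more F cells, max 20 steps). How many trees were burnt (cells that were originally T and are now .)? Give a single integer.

Step 1: +3 fires, +2 burnt (F count now 3)
Step 2: +4 fires, +3 burnt (F count now 4)
Step 3: +4 fires, +4 burnt (F count now 4)
Step 4: +5 fires, +4 burnt (F count now 5)
Step 5: +4 fires, +5 burnt (F count now 4)
Step 6: +1 fires, +4 burnt (F count now 1)
Step 7: +1 fires, +1 burnt (F count now 1)
Step 8: +1 fires, +1 burnt (F count now 1)
Step 9: +0 fires, +1 burnt (F count now 0)
Fire out after step 9
Initially T: 24, now '.': 35
Total burnt (originally-T cells now '.'): 23

Answer: 23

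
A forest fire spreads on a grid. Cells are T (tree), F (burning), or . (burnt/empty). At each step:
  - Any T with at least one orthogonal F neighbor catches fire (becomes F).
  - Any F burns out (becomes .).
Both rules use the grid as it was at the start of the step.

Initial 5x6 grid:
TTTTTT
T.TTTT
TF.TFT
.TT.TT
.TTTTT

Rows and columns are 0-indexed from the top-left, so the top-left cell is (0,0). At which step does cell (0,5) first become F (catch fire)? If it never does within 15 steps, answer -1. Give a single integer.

Step 1: cell (0,5)='T' (+6 fires, +2 burnt)
Step 2: cell (0,5)='T' (+8 fires, +6 burnt)
Step 3: cell (0,5)='F' (+7 fires, +8 burnt)
  -> target ignites at step 3
Step 4: cell (0,5)='.' (+2 fires, +7 burnt)
Step 5: cell (0,5)='.' (+0 fires, +2 burnt)
  fire out at step 5

3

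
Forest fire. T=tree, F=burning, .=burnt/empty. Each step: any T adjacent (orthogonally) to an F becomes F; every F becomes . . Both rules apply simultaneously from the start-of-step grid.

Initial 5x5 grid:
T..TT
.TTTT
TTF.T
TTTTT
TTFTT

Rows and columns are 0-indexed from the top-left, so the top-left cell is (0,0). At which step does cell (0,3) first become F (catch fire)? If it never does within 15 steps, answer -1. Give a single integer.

Step 1: cell (0,3)='T' (+5 fires, +2 burnt)
Step 2: cell (0,3)='T' (+7 fires, +5 burnt)
Step 3: cell (0,3)='F' (+4 fires, +7 burnt)
  -> target ignites at step 3
Step 4: cell (0,3)='.' (+2 fires, +4 burnt)
Step 5: cell (0,3)='.' (+0 fires, +2 burnt)
  fire out at step 5

3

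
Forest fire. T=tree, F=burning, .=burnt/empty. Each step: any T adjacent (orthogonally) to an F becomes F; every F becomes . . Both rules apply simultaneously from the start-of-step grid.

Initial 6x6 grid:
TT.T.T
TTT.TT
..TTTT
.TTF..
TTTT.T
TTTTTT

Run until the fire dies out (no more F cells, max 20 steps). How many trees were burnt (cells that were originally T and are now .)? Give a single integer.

Step 1: +3 fires, +1 burnt (F count now 3)
Step 2: +5 fires, +3 burnt (F count now 5)
Step 3: +6 fires, +5 burnt (F count now 6)
Step 4: +5 fires, +6 burnt (F count now 5)
Step 5: +5 fires, +5 burnt (F count now 5)
Step 6: +1 fires, +5 burnt (F count now 1)
Step 7: +0 fires, +1 burnt (F count now 0)
Fire out after step 7
Initially T: 26, now '.': 35
Total burnt (originally-T cells now '.'): 25

Answer: 25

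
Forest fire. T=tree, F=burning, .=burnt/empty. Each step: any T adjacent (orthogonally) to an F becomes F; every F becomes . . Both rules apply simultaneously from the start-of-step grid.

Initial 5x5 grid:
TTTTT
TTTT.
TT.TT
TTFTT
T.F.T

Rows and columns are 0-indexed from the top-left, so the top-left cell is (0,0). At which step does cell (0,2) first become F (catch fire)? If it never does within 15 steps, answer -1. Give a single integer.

Step 1: cell (0,2)='T' (+2 fires, +2 burnt)
Step 2: cell (0,2)='T' (+4 fires, +2 burnt)
Step 3: cell (0,2)='T' (+6 fires, +4 burnt)
Step 4: cell (0,2)='T' (+4 fires, +6 burnt)
Step 5: cell (0,2)='F' (+3 fires, +4 burnt)
  -> target ignites at step 5
Step 6: cell (0,2)='.' (+0 fires, +3 burnt)
  fire out at step 6

5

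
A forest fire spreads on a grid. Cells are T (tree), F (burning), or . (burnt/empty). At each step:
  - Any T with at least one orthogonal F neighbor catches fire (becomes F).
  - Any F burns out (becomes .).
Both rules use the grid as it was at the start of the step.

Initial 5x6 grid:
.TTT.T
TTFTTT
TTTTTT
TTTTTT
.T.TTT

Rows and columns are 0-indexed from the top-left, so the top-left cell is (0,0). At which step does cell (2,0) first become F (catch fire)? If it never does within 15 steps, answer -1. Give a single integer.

Step 1: cell (2,0)='T' (+4 fires, +1 burnt)
Step 2: cell (2,0)='T' (+7 fires, +4 burnt)
Step 3: cell (2,0)='F' (+5 fires, +7 burnt)
  -> target ignites at step 3
Step 4: cell (2,0)='.' (+6 fires, +5 burnt)
Step 5: cell (2,0)='.' (+2 fires, +6 burnt)
Step 6: cell (2,0)='.' (+1 fires, +2 burnt)
Step 7: cell (2,0)='.' (+0 fires, +1 burnt)
  fire out at step 7

3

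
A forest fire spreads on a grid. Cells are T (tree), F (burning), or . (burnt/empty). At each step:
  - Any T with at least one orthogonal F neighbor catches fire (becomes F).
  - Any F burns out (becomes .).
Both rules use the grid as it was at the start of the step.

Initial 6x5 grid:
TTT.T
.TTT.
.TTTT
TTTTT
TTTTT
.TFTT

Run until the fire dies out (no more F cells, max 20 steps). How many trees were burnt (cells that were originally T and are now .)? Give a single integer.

Step 1: +3 fires, +1 burnt (F count now 3)
Step 2: +4 fires, +3 burnt (F count now 4)
Step 3: +5 fires, +4 burnt (F count now 5)
Step 4: +5 fires, +5 burnt (F count now 5)
Step 5: +4 fires, +5 burnt (F count now 4)
Step 6: +1 fires, +4 burnt (F count now 1)
Step 7: +1 fires, +1 burnt (F count now 1)
Step 8: +0 fires, +1 burnt (F count now 0)
Fire out after step 8
Initially T: 24, now '.': 29
Total burnt (originally-T cells now '.'): 23

Answer: 23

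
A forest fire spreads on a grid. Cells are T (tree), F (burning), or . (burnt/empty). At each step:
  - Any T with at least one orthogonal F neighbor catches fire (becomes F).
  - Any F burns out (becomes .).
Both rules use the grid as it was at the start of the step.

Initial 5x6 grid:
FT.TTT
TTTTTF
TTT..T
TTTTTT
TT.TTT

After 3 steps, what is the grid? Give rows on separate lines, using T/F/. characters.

Step 1: 5 trees catch fire, 2 burn out
  .F.TTF
  FTTTF.
  TTT..F
  TTTTTT
  TT.TTT
Step 2: 5 trees catch fire, 5 burn out
  ...TF.
  .FTF..
  FTT...
  TTTTTF
  TT.TTT
Step 3: 6 trees catch fire, 5 burn out
  ...F..
  ..F...
  .FT...
  FTTTF.
  TT.TTF

...F..
..F...
.FT...
FTTTF.
TT.TTF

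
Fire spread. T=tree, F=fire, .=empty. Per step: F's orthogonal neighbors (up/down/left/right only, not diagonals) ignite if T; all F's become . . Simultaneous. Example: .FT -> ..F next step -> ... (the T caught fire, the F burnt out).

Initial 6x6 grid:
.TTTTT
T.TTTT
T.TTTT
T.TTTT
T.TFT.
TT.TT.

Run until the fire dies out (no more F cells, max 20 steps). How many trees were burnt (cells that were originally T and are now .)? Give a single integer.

Answer: 21

Derivation:
Step 1: +4 fires, +1 burnt (F count now 4)
Step 2: +4 fires, +4 burnt (F count now 4)
Step 3: +4 fires, +4 burnt (F count now 4)
Step 4: +4 fires, +4 burnt (F count now 4)
Step 5: +3 fires, +4 burnt (F count now 3)
Step 6: +2 fires, +3 burnt (F count now 2)
Step 7: +0 fires, +2 burnt (F count now 0)
Fire out after step 7
Initially T: 27, now '.': 30
Total burnt (originally-T cells now '.'): 21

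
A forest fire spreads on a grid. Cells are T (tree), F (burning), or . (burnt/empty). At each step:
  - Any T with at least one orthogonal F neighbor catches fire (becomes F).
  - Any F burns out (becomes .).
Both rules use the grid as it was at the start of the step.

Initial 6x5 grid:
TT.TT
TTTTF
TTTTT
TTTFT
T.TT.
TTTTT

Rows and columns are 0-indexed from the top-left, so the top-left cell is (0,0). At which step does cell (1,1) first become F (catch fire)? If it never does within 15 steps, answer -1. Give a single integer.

Step 1: cell (1,1)='T' (+7 fires, +2 burnt)
Step 2: cell (1,1)='T' (+6 fires, +7 burnt)
Step 3: cell (1,1)='F' (+5 fires, +6 burnt)
  -> target ignites at step 3
Step 4: cell (1,1)='.' (+5 fires, +5 burnt)
Step 5: cell (1,1)='.' (+2 fires, +5 burnt)
Step 6: cell (1,1)='.' (+0 fires, +2 burnt)
  fire out at step 6

3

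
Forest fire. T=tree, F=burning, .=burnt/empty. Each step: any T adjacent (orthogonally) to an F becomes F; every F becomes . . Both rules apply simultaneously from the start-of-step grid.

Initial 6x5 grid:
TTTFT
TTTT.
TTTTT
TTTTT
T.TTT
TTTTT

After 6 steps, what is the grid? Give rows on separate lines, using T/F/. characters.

Step 1: 3 trees catch fire, 1 burn out
  TTF.F
  TTTF.
  TTTTT
  TTTTT
  T.TTT
  TTTTT
Step 2: 3 trees catch fire, 3 burn out
  TF...
  TTF..
  TTTFT
  TTTTT
  T.TTT
  TTTTT
Step 3: 5 trees catch fire, 3 burn out
  F....
  TF...
  TTF.F
  TTTFT
  T.TTT
  TTTTT
Step 4: 5 trees catch fire, 5 burn out
  .....
  F....
  TF...
  TTF.F
  T.TFT
  TTTTT
Step 5: 5 trees catch fire, 5 burn out
  .....
  .....
  F....
  TF...
  T.F.F
  TTTFT
Step 6: 3 trees catch fire, 5 burn out
  .....
  .....
  .....
  F....
  T....
  TTF.F

.....
.....
.....
F....
T....
TTF.F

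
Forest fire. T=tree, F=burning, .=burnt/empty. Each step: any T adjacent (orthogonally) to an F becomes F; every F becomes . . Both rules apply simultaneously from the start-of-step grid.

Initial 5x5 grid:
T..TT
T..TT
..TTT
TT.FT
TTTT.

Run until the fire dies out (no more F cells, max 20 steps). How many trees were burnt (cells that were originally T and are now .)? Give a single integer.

Answer: 14

Derivation:
Step 1: +3 fires, +1 burnt (F count now 3)
Step 2: +4 fires, +3 burnt (F count now 4)
Step 3: +3 fires, +4 burnt (F count now 3)
Step 4: +3 fires, +3 burnt (F count now 3)
Step 5: +1 fires, +3 burnt (F count now 1)
Step 6: +0 fires, +1 burnt (F count now 0)
Fire out after step 6
Initially T: 16, now '.': 23
Total burnt (originally-T cells now '.'): 14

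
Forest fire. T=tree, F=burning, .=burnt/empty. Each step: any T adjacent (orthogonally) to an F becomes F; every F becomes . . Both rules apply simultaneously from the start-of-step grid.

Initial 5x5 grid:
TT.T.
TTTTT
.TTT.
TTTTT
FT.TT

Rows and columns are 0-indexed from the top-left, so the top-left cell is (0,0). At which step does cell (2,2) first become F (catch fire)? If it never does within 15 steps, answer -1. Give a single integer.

Step 1: cell (2,2)='T' (+2 fires, +1 burnt)
Step 2: cell (2,2)='T' (+1 fires, +2 burnt)
Step 3: cell (2,2)='T' (+2 fires, +1 burnt)
Step 4: cell (2,2)='F' (+3 fires, +2 burnt)
  -> target ignites at step 4
Step 5: cell (2,2)='.' (+6 fires, +3 burnt)
Step 6: cell (2,2)='.' (+3 fires, +6 burnt)
Step 7: cell (2,2)='.' (+2 fires, +3 burnt)
Step 8: cell (2,2)='.' (+0 fires, +2 burnt)
  fire out at step 8

4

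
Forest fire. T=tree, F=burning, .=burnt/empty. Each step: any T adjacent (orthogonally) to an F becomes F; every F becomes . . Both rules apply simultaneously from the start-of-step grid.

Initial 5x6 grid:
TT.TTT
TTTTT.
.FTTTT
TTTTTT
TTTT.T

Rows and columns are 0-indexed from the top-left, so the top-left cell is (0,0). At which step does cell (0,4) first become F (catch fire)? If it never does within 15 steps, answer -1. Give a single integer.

Step 1: cell (0,4)='T' (+3 fires, +1 burnt)
Step 2: cell (0,4)='T' (+7 fires, +3 burnt)
Step 3: cell (0,4)='T' (+6 fires, +7 burnt)
Step 4: cell (0,4)='T' (+5 fires, +6 burnt)
Step 5: cell (0,4)='F' (+2 fires, +5 burnt)
  -> target ignites at step 5
Step 6: cell (0,4)='.' (+2 fires, +2 burnt)
Step 7: cell (0,4)='.' (+0 fires, +2 burnt)
  fire out at step 7

5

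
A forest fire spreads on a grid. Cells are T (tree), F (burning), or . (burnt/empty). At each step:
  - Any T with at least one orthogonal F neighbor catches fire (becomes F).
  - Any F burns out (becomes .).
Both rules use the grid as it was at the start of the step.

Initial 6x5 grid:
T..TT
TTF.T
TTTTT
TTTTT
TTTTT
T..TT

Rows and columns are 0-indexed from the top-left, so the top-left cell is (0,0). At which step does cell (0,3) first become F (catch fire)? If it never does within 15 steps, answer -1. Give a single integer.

Step 1: cell (0,3)='T' (+2 fires, +1 burnt)
Step 2: cell (0,3)='T' (+4 fires, +2 burnt)
Step 3: cell (0,3)='T' (+6 fires, +4 burnt)
Step 4: cell (0,3)='T' (+5 fires, +6 burnt)
Step 5: cell (0,3)='T' (+4 fires, +5 burnt)
Step 6: cell (0,3)='F' (+3 fires, +4 burnt)
  -> target ignites at step 6
Step 7: cell (0,3)='.' (+0 fires, +3 burnt)
  fire out at step 7

6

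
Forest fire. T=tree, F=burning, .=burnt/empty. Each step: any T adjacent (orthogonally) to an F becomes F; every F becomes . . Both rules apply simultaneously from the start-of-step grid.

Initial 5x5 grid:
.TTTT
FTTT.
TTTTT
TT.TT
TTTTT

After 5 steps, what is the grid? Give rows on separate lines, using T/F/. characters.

Step 1: 2 trees catch fire, 1 burn out
  .TTTT
  .FTT.
  FTTTT
  TT.TT
  TTTTT
Step 2: 4 trees catch fire, 2 burn out
  .FTTT
  ..FT.
  .FTTT
  FT.TT
  TTTTT
Step 3: 5 trees catch fire, 4 burn out
  ..FTT
  ...F.
  ..FTT
  .F.TT
  FTTTT
Step 4: 3 trees catch fire, 5 burn out
  ...FT
  .....
  ...FT
  ...TT
  .FTTT
Step 5: 4 trees catch fire, 3 burn out
  ....F
  .....
  ....F
  ...FT
  ..FTT

....F
.....
....F
...FT
..FTT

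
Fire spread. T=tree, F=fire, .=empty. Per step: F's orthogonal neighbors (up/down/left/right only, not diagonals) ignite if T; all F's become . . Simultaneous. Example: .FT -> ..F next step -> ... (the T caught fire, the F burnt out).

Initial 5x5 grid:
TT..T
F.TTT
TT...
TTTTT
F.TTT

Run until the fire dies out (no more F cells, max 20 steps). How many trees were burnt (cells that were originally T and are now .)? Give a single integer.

Answer: 12

Derivation:
Step 1: +3 fires, +2 burnt (F count now 3)
Step 2: +3 fires, +3 burnt (F count now 3)
Step 3: +1 fires, +3 burnt (F count now 1)
Step 4: +2 fires, +1 burnt (F count now 2)
Step 5: +2 fires, +2 burnt (F count now 2)
Step 6: +1 fires, +2 burnt (F count now 1)
Step 7: +0 fires, +1 burnt (F count now 0)
Fire out after step 7
Initially T: 16, now '.': 21
Total burnt (originally-T cells now '.'): 12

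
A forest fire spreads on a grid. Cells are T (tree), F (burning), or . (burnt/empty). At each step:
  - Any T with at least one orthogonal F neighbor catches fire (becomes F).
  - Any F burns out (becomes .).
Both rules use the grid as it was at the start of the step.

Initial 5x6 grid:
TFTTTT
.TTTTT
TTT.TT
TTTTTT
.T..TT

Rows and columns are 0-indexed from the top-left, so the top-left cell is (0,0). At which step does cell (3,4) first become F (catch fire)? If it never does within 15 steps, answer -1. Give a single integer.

Step 1: cell (3,4)='T' (+3 fires, +1 burnt)
Step 2: cell (3,4)='T' (+3 fires, +3 burnt)
Step 3: cell (3,4)='T' (+5 fires, +3 burnt)
Step 4: cell (3,4)='T' (+5 fires, +5 burnt)
Step 5: cell (3,4)='T' (+3 fires, +5 burnt)
Step 6: cell (3,4)='F' (+2 fires, +3 burnt)
  -> target ignites at step 6
Step 7: cell (3,4)='.' (+2 fires, +2 burnt)
Step 8: cell (3,4)='.' (+1 fires, +2 burnt)
Step 9: cell (3,4)='.' (+0 fires, +1 burnt)
  fire out at step 9

6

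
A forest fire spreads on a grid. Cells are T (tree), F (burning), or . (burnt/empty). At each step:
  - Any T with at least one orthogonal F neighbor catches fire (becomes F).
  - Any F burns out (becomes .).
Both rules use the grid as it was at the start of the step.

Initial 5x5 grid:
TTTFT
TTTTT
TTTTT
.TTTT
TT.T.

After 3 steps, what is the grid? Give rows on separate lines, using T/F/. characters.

Step 1: 3 trees catch fire, 1 burn out
  TTF.F
  TTTFT
  TTTTT
  .TTTT
  TT.T.
Step 2: 4 trees catch fire, 3 burn out
  TF...
  TTF.F
  TTTFT
  .TTTT
  TT.T.
Step 3: 5 trees catch fire, 4 burn out
  F....
  TF...
  TTF.F
  .TTFT
  TT.T.

F....
TF...
TTF.F
.TTFT
TT.T.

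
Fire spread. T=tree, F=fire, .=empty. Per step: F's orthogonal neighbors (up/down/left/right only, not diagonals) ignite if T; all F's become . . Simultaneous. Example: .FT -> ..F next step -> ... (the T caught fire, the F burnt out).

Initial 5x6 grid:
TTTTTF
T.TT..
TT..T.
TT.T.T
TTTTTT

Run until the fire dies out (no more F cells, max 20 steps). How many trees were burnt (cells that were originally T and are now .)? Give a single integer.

Answer: 20

Derivation:
Step 1: +1 fires, +1 burnt (F count now 1)
Step 2: +1 fires, +1 burnt (F count now 1)
Step 3: +2 fires, +1 burnt (F count now 2)
Step 4: +2 fires, +2 burnt (F count now 2)
Step 5: +1 fires, +2 burnt (F count now 1)
Step 6: +1 fires, +1 burnt (F count now 1)
Step 7: +1 fires, +1 burnt (F count now 1)
Step 8: +2 fires, +1 burnt (F count now 2)
Step 9: +2 fires, +2 burnt (F count now 2)
Step 10: +1 fires, +2 burnt (F count now 1)
Step 11: +1 fires, +1 burnt (F count now 1)
Step 12: +1 fires, +1 burnt (F count now 1)
Step 13: +2 fires, +1 burnt (F count now 2)
Step 14: +1 fires, +2 burnt (F count now 1)
Step 15: +1 fires, +1 burnt (F count now 1)
Step 16: +0 fires, +1 burnt (F count now 0)
Fire out after step 16
Initially T: 21, now '.': 29
Total burnt (originally-T cells now '.'): 20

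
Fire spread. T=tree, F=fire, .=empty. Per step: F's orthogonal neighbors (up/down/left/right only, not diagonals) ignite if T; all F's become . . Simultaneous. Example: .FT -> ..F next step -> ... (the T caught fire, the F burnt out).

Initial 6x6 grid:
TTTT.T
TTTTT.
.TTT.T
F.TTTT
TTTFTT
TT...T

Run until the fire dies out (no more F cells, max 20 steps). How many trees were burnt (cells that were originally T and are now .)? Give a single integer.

Answer: 25

Derivation:
Step 1: +4 fires, +2 burnt (F count now 4)
Step 2: +6 fires, +4 burnt (F count now 6)
Step 3: +5 fires, +6 burnt (F count now 5)
Step 4: +5 fires, +5 burnt (F count now 5)
Step 5: +2 fires, +5 burnt (F count now 2)
Step 6: +2 fires, +2 burnt (F count now 2)
Step 7: +1 fires, +2 burnt (F count now 1)
Step 8: +0 fires, +1 burnt (F count now 0)
Fire out after step 8
Initially T: 26, now '.': 35
Total burnt (originally-T cells now '.'): 25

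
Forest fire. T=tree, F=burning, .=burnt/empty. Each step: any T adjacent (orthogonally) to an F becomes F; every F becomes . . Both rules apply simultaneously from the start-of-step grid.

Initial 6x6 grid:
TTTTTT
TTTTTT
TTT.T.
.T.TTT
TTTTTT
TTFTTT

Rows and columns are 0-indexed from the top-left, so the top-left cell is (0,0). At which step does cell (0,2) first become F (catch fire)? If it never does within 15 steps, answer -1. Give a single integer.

Step 1: cell (0,2)='T' (+3 fires, +1 burnt)
Step 2: cell (0,2)='T' (+4 fires, +3 burnt)
Step 3: cell (0,2)='T' (+5 fires, +4 burnt)
Step 4: cell (0,2)='T' (+3 fires, +5 burnt)
Step 5: cell (0,2)='T' (+5 fires, +3 burnt)
Step 6: cell (0,2)='T' (+4 fires, +5 burnt)
Step 7: cell (0,2)='F' (+5 fires, +4 burnt)
  -> target ignites at step 7
Step 8: cell (0,2)='.' (+2 fires, +5 burnt)
Step 9: cell (0,2)='.' (+0 fires, +2 burnt)
  fire out at step 9

7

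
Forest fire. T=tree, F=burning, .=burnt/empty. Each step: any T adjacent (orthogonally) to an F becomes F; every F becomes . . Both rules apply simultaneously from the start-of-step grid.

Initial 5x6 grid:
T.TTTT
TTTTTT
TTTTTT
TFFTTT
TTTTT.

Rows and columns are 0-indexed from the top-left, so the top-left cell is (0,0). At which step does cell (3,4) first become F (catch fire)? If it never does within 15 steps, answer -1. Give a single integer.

Step 1: cell (3,4)='T' (+6 fires, +2 burnt)
Step 2: cell (3,4)='F' (+7 fires, +6 burnt)
  -> target ignites at step 2
Step 3: cell (3,4)='.' (+6 fires, +7 burnt)
Step 4: cell (3,4)='.' (+4 fires, +6 burnt)
Step 5: cell (3,4)='.' (+2 fires, +4 burnt)
Step 6: cell (3,4)='.' (+1 fires, +2 burnt)
Step 7: cell (3,4)='.' (+0 fires, +1 burnt)
  fire out at step 7

2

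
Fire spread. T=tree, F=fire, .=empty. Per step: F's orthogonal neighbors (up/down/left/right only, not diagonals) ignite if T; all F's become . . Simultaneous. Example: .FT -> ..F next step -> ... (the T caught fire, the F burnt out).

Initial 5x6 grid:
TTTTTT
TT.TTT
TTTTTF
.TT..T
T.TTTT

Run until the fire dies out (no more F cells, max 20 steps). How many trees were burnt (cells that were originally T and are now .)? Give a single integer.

Step 1: +3 fires, +1 burnt (F count now 3)
Step 2: +4 fires, +3 burnt (F count now 4)
Step 3: +4 fires, +4 burnt (F count now 4)
Step 4: +4 fires, +4 burnt (F count now 4)
Step 5: +5 fires, +4 burnt (F count now 5)
Step 6: +2 fires, +5 burnt (F count now 2)
Step 7: +1 fires, +2 burnt (F count now 1)
Step 8: +0 fires, +1 burnt (F count now 0)
Fire out after step 8
Initially T: 24, now '.': 29
Total burnt (originally-T cells now '.'): 23

Answer: 23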